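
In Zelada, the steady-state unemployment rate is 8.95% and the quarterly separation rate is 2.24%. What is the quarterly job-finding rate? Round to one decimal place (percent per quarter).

From u* = s/(s+f): f = s·(1−u)/u.
f = 2.24 × (1 − 0.0895) / 0.0895 = 2.0395 / 0.0895 ≈ 22.8% per quarter.

Job-finding rate ≈ 22.8% per quarter.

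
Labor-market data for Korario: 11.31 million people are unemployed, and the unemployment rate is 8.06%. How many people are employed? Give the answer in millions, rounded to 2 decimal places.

Labor force = U / u = 11.31 / 0.0806 ≈ 140.32 million.
Employed = labor force − unemployed = 140.32 − 11.31 = 129.01 million.

About 129.01 million are employed.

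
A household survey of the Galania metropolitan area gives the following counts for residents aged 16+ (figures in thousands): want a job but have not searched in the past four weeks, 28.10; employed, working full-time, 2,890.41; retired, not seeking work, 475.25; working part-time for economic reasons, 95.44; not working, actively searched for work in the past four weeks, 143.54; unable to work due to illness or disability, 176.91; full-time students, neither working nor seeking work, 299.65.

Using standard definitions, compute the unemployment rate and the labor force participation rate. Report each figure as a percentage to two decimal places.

Unemployment rate ≈ 4.59%; labor force participation rate ≈ 76.15%.

Employed = 2,890.41 + 95.44 = 2,985.85 thousand (anyone who worked, including part-time for economic reasons, counts as employed).
Unemployed = 143.54 thousand.
Labor force = 2,985.85 + 143.54 = 3,129.39 thousand.
Not in labor force = 28.10 + 475.25 + 176.91 + 299.65 = 979.91 thousand (those not working and not actively searching are outside the labor force — including those who want a job but have given up searching).
Civilian working-age population = 3,129.39 + 979.91 = 4,109.30 thousand.
Unemployment rate = 143.54 / 3,129.39 = 4.59%.
Labor force participation rate = 3,129.39 / 4,109.30 = 76.15%.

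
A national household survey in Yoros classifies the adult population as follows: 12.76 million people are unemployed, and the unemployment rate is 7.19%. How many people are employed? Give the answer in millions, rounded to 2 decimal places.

Labor force = U / u = 12.76 / 0.0719 ≈ 177.47 million.
Employed = labor force − unemployed = 177.47 − 12.76 = 164.71 million.

About 164.71 million are employed.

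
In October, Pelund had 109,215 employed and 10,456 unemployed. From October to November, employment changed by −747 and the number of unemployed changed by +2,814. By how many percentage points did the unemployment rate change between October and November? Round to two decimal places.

The unemployment rate changed by +2.16 percentage points.

October: labor force = 109,215 + 10,456 = 119,671; u = 10,456/119,671 = 8.74%.
November: labor force = 108,468 + 13,270 = 121,738; u = 13,270/121,738 = 10.90%.
Change = 10.90% − 8.74% = +2.16 pp.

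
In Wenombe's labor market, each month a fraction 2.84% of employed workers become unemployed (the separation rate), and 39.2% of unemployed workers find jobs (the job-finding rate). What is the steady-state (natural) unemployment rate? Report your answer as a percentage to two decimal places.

Steady-state unemployment rate ≈ 6.76%.

At steady state the flows balance: s·E = f·U, so U/(E+U) = s/(s+f).
u* = 2.84 / (2.84 + 39.2) = 2.84 / 42.04 = 6.76%.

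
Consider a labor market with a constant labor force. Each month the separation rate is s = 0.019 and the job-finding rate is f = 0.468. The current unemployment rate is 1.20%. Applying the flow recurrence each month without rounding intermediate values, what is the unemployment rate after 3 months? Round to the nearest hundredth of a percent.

With a fixed labor force, u_{t+1} = u_t + s·(1−u_t) − f·u_t = u_t·(1−s−f) + s.
Here 1−s−f = 0.513 and s = 0.019.
u_1 = 0.012000 × 0.513 + 0.019 = 0.025156.
u_2 = 0.025156 × 0.513 + 0.019 = 0.031905.
u_3 = 0.031905 × 0.513 + 0.019 = 0.035367.

Unemployment rate after three months ≈ 3.54%.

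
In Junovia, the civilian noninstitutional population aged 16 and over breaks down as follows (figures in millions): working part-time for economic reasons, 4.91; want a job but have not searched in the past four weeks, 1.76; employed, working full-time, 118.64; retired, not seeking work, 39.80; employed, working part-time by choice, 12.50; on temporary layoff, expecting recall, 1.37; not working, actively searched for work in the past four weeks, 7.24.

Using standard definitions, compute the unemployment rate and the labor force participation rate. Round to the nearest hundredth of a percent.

Unemployment rate ≈ 5.95%; labor force participation rate ≈ 77.68%.

Employed = 4.91 + 118.64 + 12.50 = 136.05 million (anyone who worked, including part-time for economic reasons, counts as employed).
Unemployed = 1.37 + 7.24 = 8.61 million (jobless and actively searching, or on temporary layoff).
Labor force = 136.05 + 8.61 = 144.66 million.
Not in labor force = 1.76 + 39.80 = 41.56 million (those not working and not actively searching are outside the labor force — including those who want a job but have given up searching).
Civilian working-age population = 144.66 + 41.56 = 186.22 million.
Unemployment rate = 8.61 / 144.66 = 5.95%.
Labor force participation rate = 144.66 / 186.22 = 77.68%.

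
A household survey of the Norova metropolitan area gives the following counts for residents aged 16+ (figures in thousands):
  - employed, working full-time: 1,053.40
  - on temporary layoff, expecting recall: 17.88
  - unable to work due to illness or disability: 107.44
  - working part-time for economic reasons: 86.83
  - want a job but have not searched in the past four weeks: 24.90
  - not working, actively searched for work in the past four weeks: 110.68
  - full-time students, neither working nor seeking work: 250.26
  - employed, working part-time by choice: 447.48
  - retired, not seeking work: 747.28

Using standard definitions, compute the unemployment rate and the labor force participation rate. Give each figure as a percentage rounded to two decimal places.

Employed = 1,053.40 + 86.83 + 447.48 = 1,587.71 thousand (anyone who worked, including part-time for economic reasons, counts as employed).
Unemployed = 17.88 + 110.68 = 128.56 thousand (jobless and actively searching, or on temporary layoff).
Labor force = 1,587.71 + 128.56 = 1,716.27 thousand.
Not in labor force = 107.44 + 24.90 + 250.26 + 747.28 = 1,129.88 thousand (those not working and not actively searching are outside the labor force — including those who want a job but have given up searching).
Civilian working-age population = 1,716.27 + 1,129.88 = 2,846.15 thousand.
Unemployment rate = 128.56 / 1,716.27 = 7.49%.
Labor force participation rate = 1,716.27 / 2,846.15 = 60.30%.

Unemployment rate ≈ 7.49%; labor force participation rate ≈ 60.30%.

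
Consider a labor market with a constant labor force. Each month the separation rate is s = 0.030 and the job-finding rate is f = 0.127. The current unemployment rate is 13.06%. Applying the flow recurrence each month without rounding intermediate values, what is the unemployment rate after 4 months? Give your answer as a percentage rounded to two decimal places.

With a fixed labor force, u_{t+1} = u_t + s·(1−u_t) − f·u_t = u_t·(1−s−f) + s.
Here 1−s−f = 0.843 and s = 0.030.
u_1 = 0.130600 × 0.843 + 0.030 = 0.140096.
u_2 = 0.140096 × 0.843 + 0.030 = 0.148101.
u_3 = 0.148101 × 0.843 + 0.030 = 0.154849.
u_4 = 0.154849 × 0.843 + 0.030 = 0.160538.

Unemployment rate after four months ≈ 16.05%.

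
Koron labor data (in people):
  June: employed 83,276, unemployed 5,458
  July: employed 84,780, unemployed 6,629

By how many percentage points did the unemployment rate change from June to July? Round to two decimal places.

June: labor force = 83,276 + 5,458 = 88,734; u = 5,458/88,734 = 6.15%.
July: labor force = 84,780 + 6,629 = 91,409; u = 6,629/91,409 = 7.25%.
Change = 7.25% − 6.15% = +1.10 pp.

The unemployment rate changed by +1.10 percentage points.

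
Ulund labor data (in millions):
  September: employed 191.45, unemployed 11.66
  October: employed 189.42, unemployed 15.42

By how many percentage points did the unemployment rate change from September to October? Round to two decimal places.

September: labor force = 191.45 + 11.66 = 203.11; u = 11.66/203.11 = 5.74%.
October: labor force = 189.42 + 15.42 = 204.84; u = 15.42/204.84 = 7.53%.
Change = 7.53% − 5.74% = +1.79 pp.

The unemployment rate changed by +1.79 percentage points.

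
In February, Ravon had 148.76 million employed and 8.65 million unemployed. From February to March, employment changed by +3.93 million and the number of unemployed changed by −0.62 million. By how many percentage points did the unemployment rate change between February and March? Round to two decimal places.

The unemployment rate changed by −0.50 percentage points.

February: labor force = 148.76 + 8.65 = 157.41; u = 8.65/157.41 = 5.50%.
March: labor force = 152.69 + 8.03 = 160.72; u = 8.03/160.72 = 5.00%.
Change = 5.00% − 5.50% = −0.50 pp.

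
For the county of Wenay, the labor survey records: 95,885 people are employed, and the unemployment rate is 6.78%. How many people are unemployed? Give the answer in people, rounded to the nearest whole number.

Let U be the number unemployed. The labor force is E + U, and U/(E+U) = 0.0678.
So U = 0.0678 × 95,885 / (1 − 0.0678) = 6501.00 / 0.9322 ≈ 6,974.

About 6,974 are unemployed.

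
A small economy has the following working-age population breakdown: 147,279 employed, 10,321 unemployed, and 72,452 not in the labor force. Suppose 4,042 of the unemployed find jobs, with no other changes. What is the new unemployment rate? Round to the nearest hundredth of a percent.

Initially, labor force = 147,279 + 10,321 = 157,600, so u = 10,321/157,600 = 6.55%.
After the change, unemployed falls and employed rises by 4,042; labor force unchanged → E = 151,321, U = 6,279, labor force = 157,600.
New unemployment rate = 6,279 / 157,600 = 3.98%.

New unemployment rate ≈ 3.98%.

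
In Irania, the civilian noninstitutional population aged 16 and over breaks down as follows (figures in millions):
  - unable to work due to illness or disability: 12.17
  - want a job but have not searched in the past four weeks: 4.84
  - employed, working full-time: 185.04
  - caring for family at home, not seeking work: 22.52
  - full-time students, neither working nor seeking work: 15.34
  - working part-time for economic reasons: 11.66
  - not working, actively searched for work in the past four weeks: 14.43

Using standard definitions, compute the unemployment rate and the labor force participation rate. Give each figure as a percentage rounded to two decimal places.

Employed = 185.04 + 11.66 = 196.70 million (anyone who worked, including part-time for economic reasons, counts as employed).
Unemployed = 14.43 million.
Labor force = 196.70 + 14.43 = 211.13 million.
Not in labor force = 12.17 + 4.84 + 22.52 + 15.34 = 54.87 million (those not working and not actively searching are outside the labor force — including those who want a job but have given up searching).
Civilian working-age population = 211.13 + 54.87 = 266.00 million.
Unemployment rate = 14.43 / 211.13 = 6.83%.
Labor force participation rate = 211.13 / 266.00 = 79.37%.

Unemployment rate ≈ 6.83%; labor force participation rate ≈ 79.37%.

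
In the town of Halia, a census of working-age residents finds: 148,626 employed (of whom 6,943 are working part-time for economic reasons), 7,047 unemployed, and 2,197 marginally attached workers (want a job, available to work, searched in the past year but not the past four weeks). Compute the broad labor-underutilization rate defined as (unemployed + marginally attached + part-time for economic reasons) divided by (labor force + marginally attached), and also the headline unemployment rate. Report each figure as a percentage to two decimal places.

Broad underutilization rate ≈ 10.25%; headline unemployment rate ≈ 4.53%.

Labor force = 148,626 + 7,047 = 155,673.
Numerator = 7,047 + 2,197 + 6,943 = 16,187.
Denominator = 155,673 + 2,197 = 157,870.
Broad rate = 16,187 / 157,870 = 10.25%.
Headline unemployment rate = 7,047 / 155,673 = 4.53%.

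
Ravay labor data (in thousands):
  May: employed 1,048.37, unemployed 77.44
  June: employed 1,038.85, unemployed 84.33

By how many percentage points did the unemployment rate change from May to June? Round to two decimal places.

The unemployment rate changed by +0.63 percentage points.

May: labor force = 1,048.37 + 77.44 = 1,125.81; u = 77.44/1,125.81 = 6.88%.
June: labor force = 1,038.85 + 84.33 = 1,123.18; u = 84.33/1,123.18 = 7.51%.
Change = 7.51% − 6.88% = +0.63 pp.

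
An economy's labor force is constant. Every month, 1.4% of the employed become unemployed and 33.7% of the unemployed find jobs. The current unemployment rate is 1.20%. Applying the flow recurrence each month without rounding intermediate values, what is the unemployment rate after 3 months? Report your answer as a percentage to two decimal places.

With a fixed labor force, u_{t+1} = u_t + s·(1−u_t) − f·u_t = u_t·(1−s−f) + s.
Here 1−s−f = 0.649 and s = 0.014.
u_1 = 0.012000 × 0.649 + 0.014 = 0.021788.
u_2 = 0.021788 × 0.649 + 0.014 = 0.028140.
u_3 = 0.028140 × 0.649 + 0.014 = 0.032263.

Unemployment rate after three months ≈ 3.23%.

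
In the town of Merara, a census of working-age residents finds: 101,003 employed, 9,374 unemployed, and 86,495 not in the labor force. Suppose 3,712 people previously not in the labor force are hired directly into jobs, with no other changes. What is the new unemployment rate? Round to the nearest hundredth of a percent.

Initially, labor force = 101,003 + 9,374 = 110,377, so u = 9,374/110,377 = 8.49%.
After the change, employed and labor force both rise by 3,712; unemployed unchanged → E = 104,715, U = 9,374, labor force = 114,089.
New unemployment rate = 9,374 / 114,089 = 8.22%.

New unemployment rate ≈ 8.22%.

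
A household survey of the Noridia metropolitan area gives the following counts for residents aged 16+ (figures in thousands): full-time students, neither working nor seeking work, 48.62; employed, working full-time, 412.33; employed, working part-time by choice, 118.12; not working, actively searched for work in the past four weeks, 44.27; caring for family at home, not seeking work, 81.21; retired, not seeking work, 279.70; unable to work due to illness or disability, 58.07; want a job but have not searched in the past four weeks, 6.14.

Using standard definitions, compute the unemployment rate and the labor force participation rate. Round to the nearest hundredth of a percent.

Unemployment rate ≈ 7.70%; labor force participation rate ≈ 54.82%.

Employed = 412.33 + 118.12 = 530.45 thousand.
Unemployed = 44.27 thousand.
Labor force = 530.45 + 44.27 = 574.72 thousand.
Not in labor force = 48.62 + 81.21 + 279.70 + 58.07 + 6.14 = 473.74 thousand (those not working and not actively searching are outside the labor force — including those who want a job but have given up searching).
Civilian working-age population = 574.72 + 473.74 = 1,048.46 thousand.
Unemployment rate = 44.27 / 574.72 = 7.70%.
Labor force participation rate = 574.72 / 1,048.46 = 54.82%.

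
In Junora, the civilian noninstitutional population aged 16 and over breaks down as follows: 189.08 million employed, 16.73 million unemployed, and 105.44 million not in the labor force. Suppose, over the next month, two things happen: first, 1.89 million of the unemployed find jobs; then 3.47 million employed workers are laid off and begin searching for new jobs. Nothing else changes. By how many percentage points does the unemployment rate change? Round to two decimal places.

Initially, labor force = 189.08 + 16.73 = 205.81 million, so u = 16.73/205.81 = 8.13%.
After the first change, unemployed falls and employed rises by 1.89; labor force unchanged → E = 190.97, U = 14.84, labor force = 205.81 million.
After the second change, employed falls and unemployed rises by 3.47; labor force unchanged → E = 187.50, U = 18.31, labor force = 205.81 million.
New unemployment rate = 18.31 / 205.81 = 8.90%.
Change = 8.90% − 8.13% = +0.77 percentage points.

The unemployment rate changes by +0.77 percentage points.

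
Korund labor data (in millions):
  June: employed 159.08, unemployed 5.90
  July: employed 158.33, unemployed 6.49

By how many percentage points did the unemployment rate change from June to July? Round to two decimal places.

June: labor force = 159.08 + 5.90 = 164.98; u = 5.90/164.98 = 3.58%.
July: labor force = 158.33 + 6.49 = 164.82; u = 6.49/164.82 = 3.94%.
Change = 3.94% − 3.58% = +0.36 pp.

The unemployment rate changed by +0.36 percentage points.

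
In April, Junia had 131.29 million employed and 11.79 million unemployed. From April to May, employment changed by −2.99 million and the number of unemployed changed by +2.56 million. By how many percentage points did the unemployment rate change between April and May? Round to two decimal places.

April: labor force = 131.29 + 11.79 = 143.08; u = 11.79/143.08 = 8.24%.
May: labor force = 128.30 + 14.35 = 142.65; u = 14.35/142.65 = 10.06%.
Change = 10.06% − 8.24% = +1.82 pp.

The unemployment rate changed by +1.82 percentage points.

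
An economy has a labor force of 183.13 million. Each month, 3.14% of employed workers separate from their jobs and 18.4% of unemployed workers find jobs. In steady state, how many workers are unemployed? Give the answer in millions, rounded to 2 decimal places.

Steady-state unemployment rate u* = s/(s+f) = 3.14/(3.14+18.4) = 0.145775.
Unemployed = u* × labor force = 0.145775 × 183.13 ≈ 26.70 million.

About 26.70 million are unemployed in steady state.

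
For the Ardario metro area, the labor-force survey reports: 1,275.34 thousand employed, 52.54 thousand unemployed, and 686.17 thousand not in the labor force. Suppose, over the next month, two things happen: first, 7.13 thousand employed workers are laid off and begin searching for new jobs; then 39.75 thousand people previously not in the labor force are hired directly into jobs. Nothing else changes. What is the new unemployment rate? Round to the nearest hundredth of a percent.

Initially, labor force = 1,275.34 + 52.54 = 1,327.88 thousand, so u = 52.54/1,327.88 = 3.96%.
After the first change, employed falls and unemployed rises by 7.13; labor force unchanged → E = 1,268.21, U = 59.67, labor force = 1,327.88 thousand.
After the second change, employed and labor force both rise by 39.75; unemployed unchanged → E = 1,307.96, U = 59.67, labor force = 1,367.63 thousand.
New unemployment rate = 59.67 / 1,367.63 = 4.36%.

New unemployment rate ≈ 4.36%.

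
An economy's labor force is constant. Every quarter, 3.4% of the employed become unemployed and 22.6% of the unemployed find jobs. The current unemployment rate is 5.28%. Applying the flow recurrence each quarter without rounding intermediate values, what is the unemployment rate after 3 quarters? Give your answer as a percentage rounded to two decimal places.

Unemployment rate after three quarters ≈ 9.92%.

With a fixed labor force, u_{t+1} = u_t + s·(1−u_t) − f·u_t = u_t·(1−s−f) + s.
Here 1−s−f = 0.740 and s = 0.034.
u_1 = 0.052800 × 0.740 + 0.034 = 0.073072.
u_2 = 0.073072 × 0.740 + 0.034 = 0.088073.
u_3 = 0.088073 × 0.740 + 0.034 = 0.099174.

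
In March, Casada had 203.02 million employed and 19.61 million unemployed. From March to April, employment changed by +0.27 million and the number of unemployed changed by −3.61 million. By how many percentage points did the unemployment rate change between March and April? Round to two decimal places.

The unemployment rate changed by −1.51 percentage points.

March: labor force = 203.02 + 19.61 = 222.63; u = 19.61/222.63 = 8.81%.
April: labor force = 203.29 + 16.00 = 219.29; u = 16.00/219.29 = 7.30%.
Change = 7.30% − 8.81% = −1.51 pp.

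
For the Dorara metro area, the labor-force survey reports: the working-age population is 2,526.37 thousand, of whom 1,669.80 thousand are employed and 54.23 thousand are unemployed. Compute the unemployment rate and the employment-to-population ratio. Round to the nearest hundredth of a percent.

Unemployment rate ≈ 3.15%; employment-population ratio ≈ 66.09%.

Labor force = employed + unemployed = 1,669.80 + 54.23 = 1,724.03 thousand.
Unemployment rate = 54.23 / 1,724.03 = 3.15%.
Employment-population ratio = 1,669.80 / 2,526.37 = 66.09%.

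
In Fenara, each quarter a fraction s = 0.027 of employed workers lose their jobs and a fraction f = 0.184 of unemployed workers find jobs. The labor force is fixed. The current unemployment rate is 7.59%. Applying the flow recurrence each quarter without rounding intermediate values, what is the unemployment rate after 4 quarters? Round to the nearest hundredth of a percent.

With a fixed labor force, u_{t+1} = u_t + s·(1−u_t) − f·u_t = u_t·(1−s−f) + s.
Here 1−s−f = 0.789 and s = 0.027.
u_1 = 0.075900 × 0.789 + 0.027 = 0.086885.
u_2 = 0.086885 × 0.789 + 0.027 = 0.095552.
u_3 = 0.095552 × 0.789 + 0.027 = 0.102391.
u_4 = 0.102391 × 0.789 + 0.027 = 0.107786.

Unemployment rate after four quarters ≈ 10.78%.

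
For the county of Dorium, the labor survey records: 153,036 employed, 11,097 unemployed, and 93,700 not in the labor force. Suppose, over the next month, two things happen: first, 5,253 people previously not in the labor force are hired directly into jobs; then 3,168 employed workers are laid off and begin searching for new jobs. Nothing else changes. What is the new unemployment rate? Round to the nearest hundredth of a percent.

New unemployment rate ≈ 8.42%.

Initially, labor force = 153,036 + 11,097 = 164,133, so u = 11,097/164,133 = 6.76%.
After the first change, employed and labor force both rise by 5,253; unemployed unchanged → E = 158,289, U = 11,097, labor force = 169,386.
After the second change, employed falls and unemployed rises by 3,168; labor force unchanged → E = 155,121, U = 14,265, labor force = 169,386.
New unemployment rate = 14,265 / 169,386 = 8.42%.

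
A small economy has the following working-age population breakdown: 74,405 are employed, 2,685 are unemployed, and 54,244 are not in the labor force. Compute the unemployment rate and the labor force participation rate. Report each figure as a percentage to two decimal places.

Unemployment rate ≈ 3.48%; labor force participation rate ≈ 58.70%.

Labor force = employed + unemployed = 74,405 + 2,685 = 77,090.
Working-age population = 77,090 + 54,244 = 131,334.
Unemployment rate = 2,685 / 77,090 = 3.48%.
Labor force participation rate = 77,090 / 131,334 = 58.70%.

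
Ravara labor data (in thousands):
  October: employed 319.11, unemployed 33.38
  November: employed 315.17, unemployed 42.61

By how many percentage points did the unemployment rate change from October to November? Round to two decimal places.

October: labor force = 319.11 + 33.38 = 352.49; u = 33.38/352.49 = 9.47%.
November: labor force = 315.17 + 42.61 = 357.78; u = 42.61/357.78 = 11.91%.
Change = 11.91% − 9.47% = +2.44 pp.

The unemployment rate changed by +2.44 percentage points.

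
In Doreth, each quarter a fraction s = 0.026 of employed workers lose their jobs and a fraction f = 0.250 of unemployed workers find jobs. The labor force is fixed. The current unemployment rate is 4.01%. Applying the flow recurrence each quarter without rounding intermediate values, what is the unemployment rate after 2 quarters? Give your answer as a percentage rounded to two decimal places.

With a fixed labor force, u_{t+1} = u_t + s·(1−u_t) − f·u_t = u_t·(1−s−f) + s.
Here 1−s−f = 0.724 and s = 0.026.
u_1 = 0.040100 × 0.724 + 0.026 = 0.055032.
u_2 = 0.055032 × 0.724 + 0.026 = 0.065843.

Unemployment rate after two quarters ≈ 6.58%.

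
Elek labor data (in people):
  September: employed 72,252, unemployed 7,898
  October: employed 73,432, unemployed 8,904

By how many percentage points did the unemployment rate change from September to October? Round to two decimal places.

September: labor force = 72,252 + 7,898 = 80,150; u = 7,898/80,150 = 9.85%.
October: labor force = 73,432 + 8,904 = 82,336; u = 8,904/82,336 = 10.81%.
Change = 10.81% − 9.85% = +0.96 pp.

The unemployment rate changed by +0.96 percentage points.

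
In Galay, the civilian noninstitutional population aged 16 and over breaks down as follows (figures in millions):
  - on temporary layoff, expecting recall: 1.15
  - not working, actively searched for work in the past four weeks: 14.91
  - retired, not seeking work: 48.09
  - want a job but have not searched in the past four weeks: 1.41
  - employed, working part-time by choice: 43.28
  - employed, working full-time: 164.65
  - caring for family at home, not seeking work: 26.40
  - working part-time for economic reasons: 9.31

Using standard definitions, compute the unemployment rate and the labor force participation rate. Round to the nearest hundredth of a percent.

Employed = 43.28 + 164.65 + 9.31 = 217.24 million (anyone who worked, including part-time for economic reasons, counts as employed).
Unemployed = 1.15 + 14.91 = 16.06 million (jobless and actively searching, or on temporary layoff).
Labor force = 217.24 + 16.06 = 233.30 million.
Not in labor force = 48.09 + 1.41 + 26.40 = 75.90 million (those not working and not actively searching are outside the labor force — including those who want a job but have given up searching).
Civilian working-age population = 233.30 + 75.90 = 309.20 million.
Unemployment rate = 16.06 / 233.30 = 6.88%.
Labor force participation rate = 233.30 / 309.20 = 75.45%.

Unemployment rate ≈ 6.88%; labor force participation rate ≈ 75.45%.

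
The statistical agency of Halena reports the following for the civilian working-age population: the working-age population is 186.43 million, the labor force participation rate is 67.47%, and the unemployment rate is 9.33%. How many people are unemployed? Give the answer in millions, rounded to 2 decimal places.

About 11.74 million are unemployed.

Labor force = 0.6747 × 186.43 = 125.78 million.
Unemployed = 0.0933 × 125.78 ≈ 11.74 million.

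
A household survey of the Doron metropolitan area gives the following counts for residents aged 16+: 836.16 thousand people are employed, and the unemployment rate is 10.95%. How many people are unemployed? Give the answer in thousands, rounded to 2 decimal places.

Let U be the number unemployed. The labor force is E + U, and U/(E+U) = 0.1095.
So U = 0.1095 × 836.16 / (1 − 0.1095) = 91.5595 / 0.8905 ≈ 102.82 thousand.

About 102.82 thousand are unemployed.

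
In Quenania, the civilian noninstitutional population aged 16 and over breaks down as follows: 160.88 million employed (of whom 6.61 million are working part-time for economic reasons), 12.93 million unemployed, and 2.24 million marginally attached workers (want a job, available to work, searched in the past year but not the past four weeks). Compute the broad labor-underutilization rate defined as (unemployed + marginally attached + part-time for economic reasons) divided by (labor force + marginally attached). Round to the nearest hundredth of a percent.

Labor force = 160.88 + 12.93 = 173.81 million.
Numerator = 12.93 + 2.24 + 6.61 = 21.78 million.
Denominator = 173.81 + 2.24 = 176.05 million.
Broad rate = 21.78 / 176.05 = 12.37%.

Broad underutilization rate ≈ 12.37%.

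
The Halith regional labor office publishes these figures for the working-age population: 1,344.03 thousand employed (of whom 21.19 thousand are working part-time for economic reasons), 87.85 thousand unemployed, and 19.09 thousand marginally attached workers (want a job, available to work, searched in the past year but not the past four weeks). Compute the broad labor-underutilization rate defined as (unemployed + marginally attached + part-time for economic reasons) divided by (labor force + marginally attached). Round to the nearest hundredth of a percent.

Labor force = 1,344.03 + 87.85 = 1,431.88 thousand.
Numerator = 87.85 + 19.09 + 21.19 = 128.13 thousand.
Denominator = 1,431.88 + 19.09 = 1,450.97 thousand.
Broad rate = 128.13 / 1,450.97 = 8.83%.

Broad underutilization rate ≈ 8.83%.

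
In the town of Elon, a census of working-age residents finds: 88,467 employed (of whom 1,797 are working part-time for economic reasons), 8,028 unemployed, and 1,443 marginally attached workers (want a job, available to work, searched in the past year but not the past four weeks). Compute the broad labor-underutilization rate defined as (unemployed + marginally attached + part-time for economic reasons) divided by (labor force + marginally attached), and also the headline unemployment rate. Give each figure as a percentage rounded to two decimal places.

Broad underutilization rate ≈ 11.51%; headline unemployment rate ≈ 8.32%.

Labor force = 88,467 + 8,028 = 96,495.
Numerator = 8,028 + 1,443 + 1,797 = 11,268.
Denominator = 96,495 + 1,443 = 97,938.
Broad rate = 11,268 / 97,938 = 11.51%.
Headline unemployment rate = 8,028 / 96,495 = 8.32%.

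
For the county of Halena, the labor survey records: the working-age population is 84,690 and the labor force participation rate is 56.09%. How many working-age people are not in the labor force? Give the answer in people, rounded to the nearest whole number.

Share not in the labor force = 1 − 0.5609 = 0.4391.
Not in labor force = 0.4391 × 84,690 ≈ 37,187.

About 37,187 are not in the labor force.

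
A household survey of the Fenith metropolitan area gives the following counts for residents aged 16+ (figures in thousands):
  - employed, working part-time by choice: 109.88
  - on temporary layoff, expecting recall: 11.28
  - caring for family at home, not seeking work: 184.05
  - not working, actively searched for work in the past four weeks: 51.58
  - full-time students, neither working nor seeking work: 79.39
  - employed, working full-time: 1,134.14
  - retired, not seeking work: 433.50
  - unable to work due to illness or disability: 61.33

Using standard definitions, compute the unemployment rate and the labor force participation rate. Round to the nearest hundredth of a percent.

Employed = 109.88 + 1,134.14 = 1,244.02 thousand.
Unemployed = 11.28 + 51.58 = 62.86 thousand (jobless and actively searching, or on temporary layoff).
Labor force = 1,244.02 + 62.86 = 1,306.88 thousand.
Not in labor force = 184.05 + 79.39 + 433.50 + 61.33 = 758.27 thousand (those not working and not actively searching are outside the labor force).
Civilian working-age population = 1,306.88 + 758.27 = 2,065.15 thousand.
Unemployment rate = 62.86 / 1,306.88 = 4.81%.
Labor force participation rate = 1,306.88 / 2,065.15 = 63.28%.

Unemployment rate ≈ 4.81%; labor force participation rate ≈ 63.28%.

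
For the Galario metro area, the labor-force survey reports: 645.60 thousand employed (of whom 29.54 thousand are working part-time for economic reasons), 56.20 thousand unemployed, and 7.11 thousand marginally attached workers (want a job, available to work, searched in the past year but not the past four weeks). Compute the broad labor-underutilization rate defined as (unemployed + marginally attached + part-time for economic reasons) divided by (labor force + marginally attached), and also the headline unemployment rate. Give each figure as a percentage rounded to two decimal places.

Broad underutilization rate ≈ 13.10%; headline unemployment rate ≈ 8.01%.

Labor force = 645.60 + 56.20 = 701.80 thousand.
Numerator = 56.20 + 7.11 + 29.54 = 92.85 thousand.
Denominator = 701.80 + 7.11 = 708.91 thousand.
Broad rate = 92.85 / 708.91 = 13.10%.
Headline unemployment rate = 56.20 / 701.80 = 8.01%.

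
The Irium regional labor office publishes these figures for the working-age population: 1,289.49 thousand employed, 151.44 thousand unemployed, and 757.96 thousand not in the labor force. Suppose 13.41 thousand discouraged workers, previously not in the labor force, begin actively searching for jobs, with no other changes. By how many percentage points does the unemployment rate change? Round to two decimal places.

The unemployment rate changes by +0.83 percentage points.

Initially, labor force = 1,289.49 + 151.44 = 1,440.93 thousand, so u = 151.44/1,440.93 = 10.51%.
After the change, unemployed and labor force both rise by 13.41 → E = 1,289.49, U = 164.85, labor force = 1,454.34 thousand.
New unemployment rate = 164.85 / 1,454.34 = 11.34%.
Change = 11.34% − 10.51% = +0.83 percentage points.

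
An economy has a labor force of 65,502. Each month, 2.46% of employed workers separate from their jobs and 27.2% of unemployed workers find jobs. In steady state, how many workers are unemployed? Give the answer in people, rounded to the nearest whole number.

Steady-state unemployment rate u* = s/(s+f) = 2.46/(2.46+27.2) = 0.082940.
Unemployed = u* × labor force = 0.082940 × 65,502 ≈ 5,433.

About 5,433 are unemployed in steady state.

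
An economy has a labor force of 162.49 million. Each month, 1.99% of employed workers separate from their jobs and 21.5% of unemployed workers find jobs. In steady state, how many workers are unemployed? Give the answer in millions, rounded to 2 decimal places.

Steady-state unemployment rate u* = s/(s+f) = 1.99/(1.99+21.5) = 0.084717.
Unemployed = u* × labor force = 0.084717 × 162.49 ≈ 13.77 million.

About 13.77 million are unemployed in steady state.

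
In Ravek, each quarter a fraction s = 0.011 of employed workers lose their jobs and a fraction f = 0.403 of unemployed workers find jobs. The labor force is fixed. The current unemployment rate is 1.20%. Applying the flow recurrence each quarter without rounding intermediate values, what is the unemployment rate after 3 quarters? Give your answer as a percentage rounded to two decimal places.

With a fixed labor force, u_{t+1} = u_t + s·(1−u_t) − f·u_t = u_t·(1−s−f) + s.
Here 1−s−f = 0.586 and s = 0.011.
u_1 = 0.012000 × 0.586 + 0.011 = 0.018032.
u_2 = 0.018032 × 0.586 + 0.011 = 0.021567.
u_3 = 0.021567 × 0.586 + 0.011 = 0.023638.

Unemployment rate after three quarters ≈ 2.36%.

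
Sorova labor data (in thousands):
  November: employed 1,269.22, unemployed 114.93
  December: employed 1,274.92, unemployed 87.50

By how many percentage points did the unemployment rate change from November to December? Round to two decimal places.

The unemployment rate changed by −1.88 percentage points.

November: labor force = 1,269.22 + 114.93 = 1,384.15; u = 114.93/1,384.15 = 8.30%.
December: labor force = 1,274.92 + 87.50 = 1,362.42; u = 87.50/1,362.42 = 6.42%.
Change = 6.42% − 8.30% = −1.88 pp.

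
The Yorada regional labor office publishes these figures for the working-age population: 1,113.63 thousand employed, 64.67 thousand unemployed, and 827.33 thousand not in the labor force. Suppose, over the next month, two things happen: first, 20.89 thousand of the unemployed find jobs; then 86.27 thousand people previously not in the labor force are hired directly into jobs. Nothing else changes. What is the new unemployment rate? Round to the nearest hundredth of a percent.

Initially, labor force = 1,113.63 + 64.67 = 1,178.30 thousand, so u = 64.67/1,178.30 = 5.49%.
After the first change, unemployed falls and employed rises by 20.89; labor force unchanged → E = 1,134.52, U = 43.78, labor force = 1,178.30 thousand.
After the second change, employed and labor force both rise by 86.27; unemployed unchanged → E = 1,220.79, U = 43.78, labor force = 1,264.57 thousand.
New unemployment rate = 43.78 / 1,264.57 = 3.46%.

New unemployment rate ≈ 3.46%.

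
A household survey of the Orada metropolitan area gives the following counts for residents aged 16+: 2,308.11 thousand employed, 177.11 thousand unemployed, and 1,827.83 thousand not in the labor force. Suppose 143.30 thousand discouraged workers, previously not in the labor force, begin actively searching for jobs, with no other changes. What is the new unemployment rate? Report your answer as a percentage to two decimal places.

Initially, labor force = 2,308.11 + 177.11 = 2,485.22 thousand, so u = 177.11/2,485.22 = 7.13%.
After the change, unemployed and labor force both rise by 143.30 → E = 2,308.11, U = 320.41, labor force = 2,628.52 thousand.
New unemployment rate = 320.41 / 2,628.52 = 12.19%.

New unemployment rate ≈ 12.19%.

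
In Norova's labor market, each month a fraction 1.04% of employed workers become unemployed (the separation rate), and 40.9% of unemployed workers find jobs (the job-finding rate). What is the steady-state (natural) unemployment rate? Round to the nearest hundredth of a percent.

At steady state the flows balance: s·E = f·U, so U/(E+U) = s/(s+f).
u* = 1.04 / (1.04 + 40.9) = 1.04 / 41.94 = 2.48%.

Steady-state unemployment rate ≈ 2.48%.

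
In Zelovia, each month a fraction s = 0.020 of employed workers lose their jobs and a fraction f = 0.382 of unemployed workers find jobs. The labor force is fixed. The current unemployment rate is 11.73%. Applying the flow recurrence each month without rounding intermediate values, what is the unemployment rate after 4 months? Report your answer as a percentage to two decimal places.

With a fixed labor force, u_{t+1} = u_t + s·(1−u_t) − f·u_t = u_t·(1−s−f) + s.
Here 1−s−f = 0.598 and s = 0.020.
u_1 = 0.117300 × 0.598 + 0.020 = 0.090145.
u_2 = 0.090145 × 0.598 + 0.020 = 0.073907.
u_3 = 0.073907 × 0.598 + 0.020 = 0.064196.
u_4 = 0.064196 × 0.598 + 0.020 = 0.058389.

Unemployment rate after four months ≈ 5.84%.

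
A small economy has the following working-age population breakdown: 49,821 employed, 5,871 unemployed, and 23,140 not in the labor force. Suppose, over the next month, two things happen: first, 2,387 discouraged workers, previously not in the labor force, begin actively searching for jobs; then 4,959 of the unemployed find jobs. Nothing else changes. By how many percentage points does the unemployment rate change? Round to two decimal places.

Initially, labor force = 49,821 + 5,871 = 55,692, so u = 5,871/55,692 = 10.54%.
After the first change, unemployed and labor force both rise by 2,387 → E = 49,821, U = 8,258, labor force = 58,079.
After the second change, unemployed falls and employed rises by 4,959; labor force unchanged → E = 54,780, U = 3,299, labor force = 58,079.
New unemployment rate = 3,299 / 58,079 = 5.68%.
Change = 5.68% − 10.54% = −4.86 percentage points.

The unemployment rate changes by −4.86 percentage points.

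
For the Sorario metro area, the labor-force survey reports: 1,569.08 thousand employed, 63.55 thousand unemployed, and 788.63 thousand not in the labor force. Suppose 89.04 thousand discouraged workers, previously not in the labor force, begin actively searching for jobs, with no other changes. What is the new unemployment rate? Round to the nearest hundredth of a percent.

Initially, labor force = 1,569.08 + 63.55 = 1,632.63 thousand, so u = 63.55/1,632.63 = 3.89%.
After the change, unemployed and labor force both rise by 89.04 → E = 1,569.08, U = 152.59, labor force = 1,721.67 thousand.
New unemployment rate = 152.59 / 1,721.67 = 8.86%.

New unemployment rate ≈ 8.86%.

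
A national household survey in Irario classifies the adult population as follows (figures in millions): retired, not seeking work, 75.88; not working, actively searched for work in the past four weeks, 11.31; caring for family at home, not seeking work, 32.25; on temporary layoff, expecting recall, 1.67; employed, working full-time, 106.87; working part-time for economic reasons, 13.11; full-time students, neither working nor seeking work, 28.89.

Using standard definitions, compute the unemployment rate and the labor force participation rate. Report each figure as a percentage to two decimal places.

Employed = 106.87 + 13.11 = 119.98 million (anyone who worked, including part-time for economic reasons, counts as employed).
Unemployed = 11.31 + 1.67 = 12.98 million (jobless and actively searching, or on temporary layoff).
Labor force = 119.98 + 12.98 = 132.96 million.
Not in labor force = 75.88 + 32.25 + 28.89 = 137.02 million (those not working and not actively searching are outside the labor force).
Civilian working-age population = 132.96 + 137.02 = 269.98 million.
Unemployment rate = 12.98 / 132.96 = 9.76%.
Labor force participation rate = 132.96 / 269.98 = 49.25%.

Unemployment rate ≈ 9.76%; labor force participation rate ≈ 49.25%.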